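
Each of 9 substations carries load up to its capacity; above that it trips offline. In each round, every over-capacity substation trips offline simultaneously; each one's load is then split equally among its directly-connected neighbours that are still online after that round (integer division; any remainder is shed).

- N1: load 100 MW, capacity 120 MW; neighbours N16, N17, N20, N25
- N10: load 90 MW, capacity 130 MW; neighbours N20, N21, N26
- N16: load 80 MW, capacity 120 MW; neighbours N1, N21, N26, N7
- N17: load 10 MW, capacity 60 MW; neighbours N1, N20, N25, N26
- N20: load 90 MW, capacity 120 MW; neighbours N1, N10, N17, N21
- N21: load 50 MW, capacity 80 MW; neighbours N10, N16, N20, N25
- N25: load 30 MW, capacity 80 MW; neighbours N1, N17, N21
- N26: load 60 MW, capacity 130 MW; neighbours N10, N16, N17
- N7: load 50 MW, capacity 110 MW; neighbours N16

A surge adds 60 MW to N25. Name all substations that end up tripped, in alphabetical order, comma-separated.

Round 1 — N25 at 90 > 80. N25 trips offline.
  N25 sheds 90 MW to N1, N17, N21: 30 each.
    N1: 100+30 = 130 > 120
    N17: 10+30 = 40 ≤ 60
    N21: 50+30 = 80 ≤ 80
Round 2 — N1 trips offline.
  N1 sheds 130 MW to N16, N17, N20: 43 each (1 lost).
    N16: 80+43 = 123 > 120
    N17: 40+43 = 83 > 60
    N20: 90+43 = 133 > 120
Round 3 — N16, N17, N20 trip offline.
  N16 sheds 123 MW to N21, N26, N7: 41 each.
    N21: 80+41 = 121 > 80
    N26: 60+41 = 101 ≤ 130
    N7: 50+41 = 91 ≤ 110
  N17 sheds 83 MW to N26: 83 each.
    N26: 101+83 = 184 > 130
  N20 sheds 133 MW to N10, N21: 66 each (1 lost).
    N10: 90+66 = 156 > 130
    N21: 121+66 = 187 > 80
Round 4 — N10, N21, N26 trip offline.
  N10 sheds 156 MW: no online neighbours, lost.
  N21 sheds 187 MW: no online neighbours, lost.
  N26 sheds 184 MW: no online neighbours, lost.
No further trips.

N1, N10, N16, N17, N20, N21, N25, N26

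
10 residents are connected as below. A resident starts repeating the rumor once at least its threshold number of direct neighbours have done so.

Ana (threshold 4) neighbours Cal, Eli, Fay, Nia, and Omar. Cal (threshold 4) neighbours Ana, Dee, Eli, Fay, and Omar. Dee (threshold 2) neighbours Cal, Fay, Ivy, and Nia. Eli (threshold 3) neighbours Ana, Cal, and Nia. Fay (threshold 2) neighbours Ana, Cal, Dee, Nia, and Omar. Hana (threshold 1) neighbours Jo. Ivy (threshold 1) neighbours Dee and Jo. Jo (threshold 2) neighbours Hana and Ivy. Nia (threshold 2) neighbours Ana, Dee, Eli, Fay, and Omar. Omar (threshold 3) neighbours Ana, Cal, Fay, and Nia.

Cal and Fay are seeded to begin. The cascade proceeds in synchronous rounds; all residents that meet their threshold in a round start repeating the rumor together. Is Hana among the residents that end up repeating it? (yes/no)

no

Round 1 — Cal, Fay start repeating the rumor (initial).
Round 2 — checking thresholds:
  Ana: 2 of 5 neighbours < 4, below threshold.
  Dee: 2 of 4 neighbours ≥ 2, starts repeating the rumor.
  Eli: 1 of 3 neighbours < 3, below threshold.
  Nia: 1 of 5 neighbours < 2, below threshold.
  Omar: 2 of 4 neighbours < 3, below threshold.
Round 3 — checking thresholds:
  Ana: 2 of 5 neighbours < 4, below threshold.
  Eli: 1 of 3 neighbours < 3, below threshold.
  Ivy: 1 of 2 neighbours ≥ 1, starts repeating the rumor.
  Nia: 2 of 5 neighbours ≥ 2, starts repeating the rumor.
  Omar: 2 of 4 neighbours < 3, below threshold.
Round 4 — checking thresholds:
  Ana: 3 of 5 neighbours < 4, below threshold.
  Eli: 2 of 3 neighbours < 3, below threshold.
  Jo: 1 of 2 neighbours < 2, below threshold.
  Omar: 3 of 4 neighbours ≥ 3, starts repeating the rumor.
Round 5 — checking thresholds:
  Ana: 4 of 5 neighbours ≥ 4, starts repeating the rumor.
  Eli: 2 of 3 neighbours < 3, below threshold.
  Jo: 1 of 2 neighbours < 2, below threshold.
Round 6 — checking thresholds:
  Eli: 3 of 3 neighbours ≥ 3, starts repeating the rumor.
  Jo: 1 of 2 neighbours < 2, below threshold.
Round 7 — no new spreads; cascade stops.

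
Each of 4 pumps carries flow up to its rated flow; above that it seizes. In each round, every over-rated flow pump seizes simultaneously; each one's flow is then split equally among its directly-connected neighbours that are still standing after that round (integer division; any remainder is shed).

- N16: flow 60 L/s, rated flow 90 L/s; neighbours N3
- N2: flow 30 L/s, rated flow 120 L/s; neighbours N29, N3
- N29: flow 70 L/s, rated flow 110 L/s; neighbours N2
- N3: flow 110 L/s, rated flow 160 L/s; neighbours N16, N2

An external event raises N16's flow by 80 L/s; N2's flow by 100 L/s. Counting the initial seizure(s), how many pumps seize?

4

Round 1 — N16 at 140 > 90; N2 at 130 > 120. N16, N2 seize.
  N16 sheds 140 L/s to N3: 140 each.
    N3: 110+140 = 250 > 160
  N2 sheds 130 L/s to N29, N3: 65 each.
    N29: 70+65 = 135 > 110
    N3: 250+65 = 315 > 160
Round 2 — N29, N3 seize.
  N29 sheds 135 L/s: no online neighbours, lost.
  N3 sheds 315 L/s: no online neighbours, lost.
No further seizures.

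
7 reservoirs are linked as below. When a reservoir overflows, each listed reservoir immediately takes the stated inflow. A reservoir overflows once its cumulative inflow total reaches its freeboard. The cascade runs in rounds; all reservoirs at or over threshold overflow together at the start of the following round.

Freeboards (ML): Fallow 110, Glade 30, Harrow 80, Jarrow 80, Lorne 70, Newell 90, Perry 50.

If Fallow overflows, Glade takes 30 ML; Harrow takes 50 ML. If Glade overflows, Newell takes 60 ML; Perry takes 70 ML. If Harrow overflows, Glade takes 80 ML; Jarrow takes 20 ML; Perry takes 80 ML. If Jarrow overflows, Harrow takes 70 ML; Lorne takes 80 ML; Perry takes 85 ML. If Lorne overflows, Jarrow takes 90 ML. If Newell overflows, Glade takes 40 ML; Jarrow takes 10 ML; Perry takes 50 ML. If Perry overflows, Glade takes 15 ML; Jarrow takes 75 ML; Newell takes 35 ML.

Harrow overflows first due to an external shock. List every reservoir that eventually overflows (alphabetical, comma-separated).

Glade, Harrow, Jarrow, Lorne, Newell, Perry

Round 1 — Harrow overflows (initial).
  Glade: +80 → 80 ≥ 30
  Jarrow: +20 → 20 < 80
  Perry: +80 → 80 ≥ 50
Round 2 — Glade, Perry overflow.
  Jarrow: +75 → 95 ≥ 80
  Newell: +60+35 → 95 ≥ 90
Round 3 — Jarrow, Newell overflow.
  Lorne: +80 → 80 ≥ 70
Round 4 — Lorne overflows.
No further overflows.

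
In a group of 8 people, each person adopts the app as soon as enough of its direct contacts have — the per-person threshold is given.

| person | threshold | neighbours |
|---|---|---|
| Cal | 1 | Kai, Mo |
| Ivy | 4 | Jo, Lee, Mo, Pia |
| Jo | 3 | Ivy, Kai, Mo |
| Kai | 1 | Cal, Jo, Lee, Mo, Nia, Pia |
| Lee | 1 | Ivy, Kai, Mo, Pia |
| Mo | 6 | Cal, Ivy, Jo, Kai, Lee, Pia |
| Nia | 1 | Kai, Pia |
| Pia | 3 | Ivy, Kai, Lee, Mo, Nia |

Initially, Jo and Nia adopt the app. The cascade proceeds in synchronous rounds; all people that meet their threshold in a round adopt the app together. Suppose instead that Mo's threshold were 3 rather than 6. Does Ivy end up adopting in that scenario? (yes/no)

yes

With Mo's threshold at 3:
Round 1 — Jo, Nia adopt the app (initial).
Round 2 — checking thresholds:
  Ivy: 1 of 4 neighbours < 4, not yet.
  Kai: 2 of 6 neighbours ≥ 1, adopts the app.
  Mo: 1 of 6 neighbours < 3, not yet.
  Pia: 1 of 5 neighbours < 3, not yet.
Round 3 — checking thresholds:
  Cal: 1 of 2 neighbours ≥ 1, adopts the app.
  Ivy: 1 of 4 neighbours < 4, not yet.
  Lee: 1 of 4 neighbours ≥ 1, adopts the app.
  Mo: 2 of 6 neighbours < 3, not yet.
  Pia: 2 of 5 neighbours < 3, not yet.
Round 4 — checking thresholds:
  Ivy: 2 of 4 neighbours < 4, not yet.
  Mo: 4 of 6 neighbours ≥ 3, adopts the app.
  Pia: 3 of 5 neighbours ≥ 3, adopts the app.
Round 5 — checking thresholds:
  Ivy: 4 of 4 neighbours ≥ 4, adopts the app.
Round 6 — no new adoptions; cascade stops.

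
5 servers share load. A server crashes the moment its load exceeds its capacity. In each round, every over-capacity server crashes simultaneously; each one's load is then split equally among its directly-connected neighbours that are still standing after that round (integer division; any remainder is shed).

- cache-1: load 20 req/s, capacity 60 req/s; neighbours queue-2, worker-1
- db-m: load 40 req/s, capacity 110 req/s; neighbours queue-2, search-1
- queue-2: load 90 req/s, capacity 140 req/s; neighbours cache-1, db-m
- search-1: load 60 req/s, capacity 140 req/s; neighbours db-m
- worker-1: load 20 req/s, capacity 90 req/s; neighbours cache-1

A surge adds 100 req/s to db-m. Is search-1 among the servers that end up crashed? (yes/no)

no

Round 1 — db-m at 140 > 110. db-m crashes.
  db-m sheds 140 req/s to queue-2, search-1: 70 each.
    queue-2: 90+70 = 160 > 140
    search-1: 60+70 = 130 ≤ 140
Round 2 — queue-2 crashes.
  queue-2 sheds 160 req/s to cache-1: 160 each.
    cache-1: 20+160 = 180 > 60
Round 3 — cache-1 crashes.
  cache-1 sheds 180 req/s to worker-1: 180 each.
    worker-1: 20+180 = 200 > 90
Round 4 — worker-1 crashes.
  worker-1 sheds 200 req/s: no online neighbours, lost.
No further crashes.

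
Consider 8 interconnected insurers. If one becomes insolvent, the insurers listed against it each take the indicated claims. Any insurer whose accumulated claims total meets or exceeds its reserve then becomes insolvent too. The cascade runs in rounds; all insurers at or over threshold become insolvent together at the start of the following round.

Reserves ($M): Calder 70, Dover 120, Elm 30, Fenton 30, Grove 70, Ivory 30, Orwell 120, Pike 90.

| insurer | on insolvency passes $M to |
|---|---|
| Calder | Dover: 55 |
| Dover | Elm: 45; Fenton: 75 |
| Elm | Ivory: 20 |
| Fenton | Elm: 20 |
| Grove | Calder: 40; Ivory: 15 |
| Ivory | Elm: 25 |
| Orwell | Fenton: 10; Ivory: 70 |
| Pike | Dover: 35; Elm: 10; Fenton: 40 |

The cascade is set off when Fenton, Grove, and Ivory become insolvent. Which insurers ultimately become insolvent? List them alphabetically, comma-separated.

Round 1 — Fenton, Grove, Ivory become insolvent (initial).
  Calder: +40 → 40 < 70
  Elm: +20+25 → 45 ≥ 30
Round 2 — Elm becomes insolvent.
No further insolvencies.

Elm, Fenton, Grove, Ivory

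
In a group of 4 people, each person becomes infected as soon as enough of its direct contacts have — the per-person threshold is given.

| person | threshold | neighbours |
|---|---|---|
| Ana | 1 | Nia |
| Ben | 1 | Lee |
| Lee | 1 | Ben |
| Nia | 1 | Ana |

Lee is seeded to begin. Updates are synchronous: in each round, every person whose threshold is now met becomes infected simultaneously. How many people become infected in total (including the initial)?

Round 1 — Lee becomes infected (initial).
Round 2 — checking thresholds:
  Ben: 1 of 1 neighbours ≥ 1, becomes infected.
Round 3 — no new infections; cascade stops.

2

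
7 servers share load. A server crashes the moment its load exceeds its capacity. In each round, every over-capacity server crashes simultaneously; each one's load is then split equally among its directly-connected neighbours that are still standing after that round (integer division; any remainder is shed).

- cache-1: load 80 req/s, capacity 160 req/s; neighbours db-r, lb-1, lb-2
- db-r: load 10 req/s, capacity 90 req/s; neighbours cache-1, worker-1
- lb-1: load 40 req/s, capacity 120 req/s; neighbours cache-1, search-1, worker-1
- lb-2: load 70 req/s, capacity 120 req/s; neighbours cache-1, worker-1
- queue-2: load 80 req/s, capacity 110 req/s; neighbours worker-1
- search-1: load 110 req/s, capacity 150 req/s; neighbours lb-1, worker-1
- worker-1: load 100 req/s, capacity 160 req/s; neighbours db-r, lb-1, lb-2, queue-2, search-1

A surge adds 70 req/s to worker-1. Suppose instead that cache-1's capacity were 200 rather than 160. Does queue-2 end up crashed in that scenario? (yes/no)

yes

With cache-1's capacity at 200:
Round 1 — worker-1 at 170 > 160. worker-1 crashes.
  worker-1 sheds 170 req/s to db-r, lb-1, lb-2, queue-2, search-1: 34 each.
    db-r: 10+34 = 44 ≤ 90
    lb-1: 40+34 = 74 ≤ 120
    lb-2: 70+34 = 104 ≤ 120
    queue-2: 80+34 = 114 > 110
    search-1: 110+34 = 144 ≤ 150
Round 2 — queue-2 crashes.
  queue-2 sheds 114 req/s: no online neighbours, lost.
No further crashes.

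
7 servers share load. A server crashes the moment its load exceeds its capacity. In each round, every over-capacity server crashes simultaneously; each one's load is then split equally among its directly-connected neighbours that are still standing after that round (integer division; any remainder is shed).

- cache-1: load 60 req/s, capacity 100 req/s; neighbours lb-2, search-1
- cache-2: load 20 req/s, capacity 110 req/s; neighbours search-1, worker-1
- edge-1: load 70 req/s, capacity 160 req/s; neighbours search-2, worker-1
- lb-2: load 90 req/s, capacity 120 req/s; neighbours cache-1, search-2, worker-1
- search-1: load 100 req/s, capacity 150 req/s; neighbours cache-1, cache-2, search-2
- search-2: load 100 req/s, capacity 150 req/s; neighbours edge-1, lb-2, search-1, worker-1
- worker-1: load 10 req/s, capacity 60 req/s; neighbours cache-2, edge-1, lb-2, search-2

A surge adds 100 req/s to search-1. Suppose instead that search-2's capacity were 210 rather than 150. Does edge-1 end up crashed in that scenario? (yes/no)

yes

With search-2's capacity at 210:
Round 1 — search-1 at 200 > 150. search-1 crashes.
  search-1 sheds 200 req/s to cache-1, cache-2, search-2: 66 each (2 lost).
    cache-1: 60+66 = 126 > 100
    cache-2: 20+66 = 86 ≤ 110
    search-2: 100+66 = 166 ≤ 210
Round 2 — cache-1 crashes.
  cache-1 sheds 126 req/s to lb-2: 126 each.
    lb-2: 90+126 = 216 > 120
Round 3 — lb-2 crashes.
  lb-2 sheds 216 req/s to search-2, worker-1: 108 each.
    search-2: 166+108 = 274 > 210
    worker-1: 10+108 = 118 > 60
Round 4 — search-2, worker-1 crash.
  search-2 sheds 274 req/s to edge-1: 274 each.
    edge-1: 70+274 = 344 > 160
  worker-1 sheds 118 req/s to cache-2, edge-1: 59 each.
    cache-2: 86+59 = 145 > 110
    edge-1: 344+59 = 403 > 160
Round 5 — cache-2, edge-1 crash.
  cache-2 sheds 145 req/s: no online neighbours, lost.
  edge-1 sheds 403 req/s: no online neighbours, lost.
No further crashes.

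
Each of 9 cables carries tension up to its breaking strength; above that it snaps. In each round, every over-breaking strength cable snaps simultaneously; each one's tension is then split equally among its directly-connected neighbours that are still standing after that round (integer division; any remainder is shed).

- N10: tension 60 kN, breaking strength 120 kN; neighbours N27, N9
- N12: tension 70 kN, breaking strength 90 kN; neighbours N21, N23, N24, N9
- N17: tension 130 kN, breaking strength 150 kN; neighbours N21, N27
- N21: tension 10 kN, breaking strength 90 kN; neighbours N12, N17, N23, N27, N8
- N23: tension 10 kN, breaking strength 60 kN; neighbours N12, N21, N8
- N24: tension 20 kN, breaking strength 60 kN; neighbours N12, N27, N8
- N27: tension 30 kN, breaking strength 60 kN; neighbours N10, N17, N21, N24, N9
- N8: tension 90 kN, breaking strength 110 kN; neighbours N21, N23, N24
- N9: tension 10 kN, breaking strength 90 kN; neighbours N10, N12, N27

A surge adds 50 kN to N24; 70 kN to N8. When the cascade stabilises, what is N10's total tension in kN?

76

Round 1 — N24 at 70 > 60; N8 at 160 > 110. N24, N8 snap.
  N24 sheds 70 kN to N12, N27: 35 each.
    N12: 70+35 = 105 > 90
    N27: 30+35 = 65 > 60
  N8 sheds 160 kN to N21, N23: 80 each.
    N21: 10+80 = 90 ≤ 90
    N23: 10+80 = 90 > 60
Round 2 — N12, N23, N27 snap.
  N12 sheds 105 kN to N21, N9: 52 each (1 lost).
    N21: 90+52 = 142 > 90
    N9: 10+52 = 62 ≤ 90
  N23 sheds 90 kN to N21: 90 each.
    N21: 142+90 = 232 > 90
  N27 sheds 65 kN to N10, N17, N21, N9: 16 each (1 lost).
    N10: 60+16 = 76 ≤ 120
    N17: 130+16 = 146 ≤ 150
    N21: 232+16 = 248 > 90
    N9: 62+16 = 78 ≤ 90
Round 3 — N21 snaps.
  N21 sheds 248 kN to N17: 248 each.
    N17: 146+248 = 394 > 150
Round 4 — N17 snaps.
  N17 sheds 394 kN: no online neighbours, lost.
No further breaks.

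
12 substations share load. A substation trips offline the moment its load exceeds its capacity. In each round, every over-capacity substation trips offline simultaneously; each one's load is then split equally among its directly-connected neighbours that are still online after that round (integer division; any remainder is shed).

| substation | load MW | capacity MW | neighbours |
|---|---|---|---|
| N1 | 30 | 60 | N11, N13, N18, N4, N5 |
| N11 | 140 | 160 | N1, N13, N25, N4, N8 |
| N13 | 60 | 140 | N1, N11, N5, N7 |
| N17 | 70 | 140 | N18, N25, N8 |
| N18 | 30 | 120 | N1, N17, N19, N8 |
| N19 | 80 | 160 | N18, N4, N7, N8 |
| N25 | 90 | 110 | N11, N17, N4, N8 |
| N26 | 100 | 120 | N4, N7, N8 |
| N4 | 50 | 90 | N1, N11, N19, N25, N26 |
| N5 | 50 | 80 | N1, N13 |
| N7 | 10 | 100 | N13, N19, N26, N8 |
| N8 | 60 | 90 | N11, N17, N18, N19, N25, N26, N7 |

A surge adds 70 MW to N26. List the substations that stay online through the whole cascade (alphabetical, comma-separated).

none

Round 1 — N26 at 170 > 120. N26 trips offline.
  N26 sheds 170 MW to N4, N7, N8: 56 each (2 lost).
    N4: 50+56 = 106 > 90
    N7: 10+56 = 66 ≤ 100
    N8: 60+56 = 116 > 90
Round 2 — N4, N8 trip offline.
  N4 sheds 106 MW to N1, N11, N19, N25: 26 each (2 lost).
    N1: 30+26 = 56 ≤ 60
    N11: 140+26 = 166 > 160
    N19: 80+26 = 106 ≤ 160
    N25: 90+26 = 116 > 110
  N8 sheds 116 MW to N11, N17, N18, N19, N25, N7: 19 each (2 lost).
    N11: 166+19 = 185 > 160
    N17: 70+19 = 89 ≤ 140
    N18: 30+19 = 49 ≤ 120
    N19: 106+19 = 125 ≤ 160
    N25: 116+19 = 135 > 110
    N7: 66+19 = 85 ≤ 100
Round 3 — N11, N25 trip offline.
  N11 sheds 185 MW to N1, N13: 92 each (1 lost).
    N1: 56+92 = 148 > 60
    N13: 60+92 = 152 > 140
  N25 sheds 135 MW to N17: 135 each.
    N17: 89+135 = 224 > 140
Round 4 — N1, N13, N17 trip offline.
  N1 sheds 148 MW to N18, N5: 74 each.
    N18: 49+74 = 123 > 120
    N5: 50+74 = 124 > 80
  N13 sheds 152 MW to N5, N7: 76 each.
    N5: 124+76 = 200 > 80
    N7: 85+76 = 161 > 100
  N17 sheds 224 MW to N18: 224 each.
    N18: 123+224 = 347 > 120
Round 5 — N18, N5, N7 trip offline.
  N18 sheds 347 MW to N19: 347 each.
    N19: 125+347 = 472 > 160
  N5 sheds 200 MW: no online neighbours, lost.
  N7 sheds 161 MW to N19: 161 each.
    N19: 472+161 = 633 > 160
Round 6 — N19 trips offline.
  N19 sheds 633 MW: no online neighbours, lost.
No further trips.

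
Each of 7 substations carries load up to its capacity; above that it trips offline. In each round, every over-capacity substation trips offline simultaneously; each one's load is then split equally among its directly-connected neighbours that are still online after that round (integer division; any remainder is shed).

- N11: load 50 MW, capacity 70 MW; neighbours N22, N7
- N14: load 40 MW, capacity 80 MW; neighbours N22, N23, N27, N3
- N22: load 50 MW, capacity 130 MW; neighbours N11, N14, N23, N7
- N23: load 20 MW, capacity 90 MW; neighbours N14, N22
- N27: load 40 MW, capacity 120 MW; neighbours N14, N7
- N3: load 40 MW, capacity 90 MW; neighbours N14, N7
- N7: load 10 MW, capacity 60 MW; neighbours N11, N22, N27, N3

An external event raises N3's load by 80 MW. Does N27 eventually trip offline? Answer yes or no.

no

Round 1 — N3 at 120 > 90. N3 trips offline.
  N3 sheds 120 MW to N14, N7: 60 each.
    N14: 40+60 = 100 > 80
    N7: 10+60 = 70 > 60
Round 2 — N14, N7 trip offline.
  N14 sheds 100 MW to N22, N23, N27: 33 each (1 lost).
    N22: 50+33 = 83 ≤ 130
    N23: 20+33 = 53 ≤ 90
    N27: 40+33 = 73 ≤ 120
  N7 sheds 70 MW to N11, N22, N27: 23 each (1 lost).
    N11: 50+23 = 73 > 70
    N22: 83+23 = 106 ≤ 130
    N27: 73+23 = 96 ≤ 120
Round 3 — N11 trips offline.
  N11 sheds 73 MW to N22: 73 each.
    N22: 106+73 = 179 > 130
Round 4 — N22 trips offline.
  N22 sheds 179 MW to N23: 179 each.
    N23: 53+179 = 232 > 90
Round 5 — N23 trips offline.
  N23 sheds 232 MW: no online neighbours, lost.
No further trips.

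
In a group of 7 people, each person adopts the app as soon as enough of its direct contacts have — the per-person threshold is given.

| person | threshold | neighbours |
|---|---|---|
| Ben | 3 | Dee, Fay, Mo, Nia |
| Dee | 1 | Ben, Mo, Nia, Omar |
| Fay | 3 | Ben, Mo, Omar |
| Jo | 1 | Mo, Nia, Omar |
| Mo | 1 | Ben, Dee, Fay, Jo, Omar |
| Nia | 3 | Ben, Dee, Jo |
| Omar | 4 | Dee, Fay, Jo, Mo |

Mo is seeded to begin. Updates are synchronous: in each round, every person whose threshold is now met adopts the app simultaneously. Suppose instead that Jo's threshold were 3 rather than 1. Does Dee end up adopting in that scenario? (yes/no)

yes

With Jo's threshold at 3:
Round 1 — Mo adopts the app (initial).
Round 2 — checking thresholds:
  Ben: 1 of 4 neighbours < 3, below threshold.
  Dee: 1 of 4 neighbours ≥ 1, adopts the app.
  Fay: 1 of 3 neighbours < 3, below threshold.
  Jo: 1 of 3 neighbours < 3, below threshold.
  Omar: 1 of 4 neighbours < 4, below threshold.
Round 3 — no new adoptions; cascade stops.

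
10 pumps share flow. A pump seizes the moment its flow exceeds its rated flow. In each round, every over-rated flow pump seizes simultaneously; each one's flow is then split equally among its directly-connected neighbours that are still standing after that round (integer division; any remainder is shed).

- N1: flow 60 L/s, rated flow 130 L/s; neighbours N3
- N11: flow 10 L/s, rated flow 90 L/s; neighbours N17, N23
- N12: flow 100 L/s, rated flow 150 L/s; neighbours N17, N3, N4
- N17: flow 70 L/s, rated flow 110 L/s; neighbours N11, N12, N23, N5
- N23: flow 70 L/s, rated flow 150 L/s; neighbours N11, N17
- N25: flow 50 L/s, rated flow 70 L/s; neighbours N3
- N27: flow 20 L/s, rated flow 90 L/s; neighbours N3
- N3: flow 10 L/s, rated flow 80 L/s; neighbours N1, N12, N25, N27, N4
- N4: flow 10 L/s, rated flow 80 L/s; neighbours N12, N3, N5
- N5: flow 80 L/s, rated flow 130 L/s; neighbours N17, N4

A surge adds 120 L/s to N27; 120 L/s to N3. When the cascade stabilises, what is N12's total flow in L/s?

Round 1 — N27 at 140 > 90; N3 at 130 > 80. N27, N3 seize.
  N27 sheds 140 L/s: no online neighbours, lost.
  N3 sheds 130 L/s to N1, N12, N25, N4: 32 each (2 lost).
    N1: 60+32 = 92 ≤ 130
    N12: 100+32 = 132 ≤ 150
    N25: 50+32 = 82 > 70
    N4: 10+32 = 42 ≤ 80
Round 2 — N25 seizes.
  N25 sheds 82 L/s: no online neighbours, lost.
No further seizures.

132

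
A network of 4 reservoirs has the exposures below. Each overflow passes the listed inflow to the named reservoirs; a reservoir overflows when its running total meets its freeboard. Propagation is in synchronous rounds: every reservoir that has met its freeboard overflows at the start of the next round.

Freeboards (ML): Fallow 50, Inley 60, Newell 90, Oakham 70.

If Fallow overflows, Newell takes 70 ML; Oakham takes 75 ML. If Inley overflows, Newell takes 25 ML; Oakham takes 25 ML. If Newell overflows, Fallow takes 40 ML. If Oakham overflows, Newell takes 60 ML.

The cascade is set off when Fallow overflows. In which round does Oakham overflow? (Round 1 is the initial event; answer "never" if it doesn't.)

Round 1 — Fallow overflows (initial).
  Newell: +70 → 70 < 90
  Oakham: +75 → 75 ≥ 70
Round 2 — Oakham overflows.
  Newell: +60 → 130 ≥ 90
Round 3 — Newell overflows.
No further overflows.

2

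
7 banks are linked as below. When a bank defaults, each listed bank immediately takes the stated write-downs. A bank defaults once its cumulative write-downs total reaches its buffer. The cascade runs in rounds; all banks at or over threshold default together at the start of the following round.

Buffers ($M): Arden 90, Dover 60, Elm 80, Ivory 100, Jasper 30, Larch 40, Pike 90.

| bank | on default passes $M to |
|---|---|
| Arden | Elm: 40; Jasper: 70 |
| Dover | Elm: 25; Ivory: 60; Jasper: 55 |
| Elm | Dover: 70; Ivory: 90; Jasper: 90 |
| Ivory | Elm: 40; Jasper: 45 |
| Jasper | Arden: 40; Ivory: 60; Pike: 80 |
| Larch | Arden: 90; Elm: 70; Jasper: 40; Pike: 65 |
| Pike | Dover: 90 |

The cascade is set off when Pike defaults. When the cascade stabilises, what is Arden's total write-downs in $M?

Round 1 — Pike defaults (initial).
  Dover: +90 → 90 ≥ 60
Round 2 — Dover defaults.
  Elm: +25 → 25 < 80
  Ivory: +60 → 60 < 100
  Jasper: +55 → 55 ≥ 30
Round 3 — Jasper defaults.
  Arden: +40 → 40 < 90
  Ivory: +60 → 120 ≥ 100
Round 4 — Ivory defaults.
  Elm: +40 → 65 < 80
No further defaults.

40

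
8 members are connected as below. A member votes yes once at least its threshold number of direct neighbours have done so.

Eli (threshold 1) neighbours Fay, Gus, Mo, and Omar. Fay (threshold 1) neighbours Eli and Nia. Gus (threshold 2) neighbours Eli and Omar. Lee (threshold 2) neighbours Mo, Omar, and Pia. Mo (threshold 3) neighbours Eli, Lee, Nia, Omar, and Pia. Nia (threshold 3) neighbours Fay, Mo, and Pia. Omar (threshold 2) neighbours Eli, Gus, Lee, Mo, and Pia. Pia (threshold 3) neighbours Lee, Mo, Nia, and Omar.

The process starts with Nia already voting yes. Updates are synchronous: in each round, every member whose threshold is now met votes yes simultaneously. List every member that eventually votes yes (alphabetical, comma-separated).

Round 1 — Nia votes yes (initial).
Round 2 — checking thresholds:
  Fay: 1 of 2 neighbours ≥ 1, votes yes.
  Mo: 1 of 5 neighbours < 3, not yet.
  Pia: 1 of 4 neighbours < 3, not yet.
Round 3 — checking thresholds:
  Eli: 1 of 4 neighbours ≥ 1, votes yes.
  Mo: 1 of 5 neighbours < 3, not yet.
  Pia: 1 of 4 neighbours < 3, not yet.
Round 4 — no new yes votes; cascade stops.

Eli, Fay, Nia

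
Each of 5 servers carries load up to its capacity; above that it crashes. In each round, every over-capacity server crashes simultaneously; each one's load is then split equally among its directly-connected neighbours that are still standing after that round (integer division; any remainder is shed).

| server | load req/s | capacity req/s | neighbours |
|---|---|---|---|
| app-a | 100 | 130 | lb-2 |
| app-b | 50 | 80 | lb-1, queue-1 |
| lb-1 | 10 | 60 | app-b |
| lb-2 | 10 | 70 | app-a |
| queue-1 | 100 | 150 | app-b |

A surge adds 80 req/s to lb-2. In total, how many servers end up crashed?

Round 1 — lb-2 at 90 > 70. lb-2 crashes.
  lb-2 sheds 90 req/s to app-a: 90 each.
    app-a: 100+90 = 190 > 130
Round 2 — app-a crashes.
  app-a sheds 190 req/s: no online neighbours, lost.
No further crashes.

2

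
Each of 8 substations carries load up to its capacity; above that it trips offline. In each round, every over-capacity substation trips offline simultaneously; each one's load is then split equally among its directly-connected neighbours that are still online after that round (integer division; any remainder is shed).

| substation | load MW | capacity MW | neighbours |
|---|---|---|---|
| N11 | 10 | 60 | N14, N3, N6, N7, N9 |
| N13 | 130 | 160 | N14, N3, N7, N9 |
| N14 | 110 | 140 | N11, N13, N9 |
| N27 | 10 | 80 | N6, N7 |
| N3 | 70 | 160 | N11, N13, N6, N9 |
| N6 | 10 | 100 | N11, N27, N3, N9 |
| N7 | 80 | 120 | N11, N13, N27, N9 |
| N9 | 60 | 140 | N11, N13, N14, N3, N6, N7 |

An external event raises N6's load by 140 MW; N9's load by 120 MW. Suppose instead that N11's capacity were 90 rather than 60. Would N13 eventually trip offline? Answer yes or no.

With N11's capacity at 90:
Round 1 — N6 at 150 > 100; N9 at 180 > 140. N6, N9 trip offline.
  N6 sheds 150 MW to N11, N27, N3: 50 each.
    N11: 10+50 = 60 ≤ 90
    N27: 10+50 = 60 ≤ 80
    N3: 70+50 = 120 ≤ 160
  N9 sheds 180 MW to N11, N13, N14, N3, N7: 36 each.
    N11: 60+36 = 96 > 90
    N13: 130+36 = 166 > 160
    N14: 110+36 = 146 > 140
    N3: 120+36 = 156 ≤ 160
    N7: 80+36 = 116 ≤ 120
Round 2 — N11, N13, N14 trip offline.
  N11 sheds 96 MW to N3, N7: 48 each.
    N3: 156+48 = 204 > 160
    N7: 116+48 = 164 > 120
  N13 sheds 166 MW to N3, N7: 83 each.
    N3: 204+83 = 287 > 160
    N7: 164+83 = 247 > 120
  N14 sheds 146 MW: no online neighbours, lost.
Round 3 — N3, N7 trip offline.
  N3 sheds 287 MW: no online neighbours, lost.
  N7 sheds 247 MW to N27: 247 each.
    N27: 60+247 = 307 > 80
Round 4 — N27 trips offline.
  N27 sheds 307 MW: no online neighbours, lost.
No further trips.

yes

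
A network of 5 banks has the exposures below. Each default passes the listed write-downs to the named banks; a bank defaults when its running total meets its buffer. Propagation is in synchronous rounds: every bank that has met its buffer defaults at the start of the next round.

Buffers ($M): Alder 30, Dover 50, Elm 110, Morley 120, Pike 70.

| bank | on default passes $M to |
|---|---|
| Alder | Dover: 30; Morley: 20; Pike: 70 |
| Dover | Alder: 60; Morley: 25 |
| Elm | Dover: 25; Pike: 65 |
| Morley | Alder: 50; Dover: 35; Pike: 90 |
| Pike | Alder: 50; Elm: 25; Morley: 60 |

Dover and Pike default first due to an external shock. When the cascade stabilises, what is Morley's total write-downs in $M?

105

Round 1 — Dover, Pike default (initial).
  Alder: +60+50 → 110 ≥ 30
  Elm: +25 → 25 < 110
  Morley: +25+60 → 85 < 120
Round 2 — Alder defaults.
  Morley: +20 → 105 < 120
No further defaults.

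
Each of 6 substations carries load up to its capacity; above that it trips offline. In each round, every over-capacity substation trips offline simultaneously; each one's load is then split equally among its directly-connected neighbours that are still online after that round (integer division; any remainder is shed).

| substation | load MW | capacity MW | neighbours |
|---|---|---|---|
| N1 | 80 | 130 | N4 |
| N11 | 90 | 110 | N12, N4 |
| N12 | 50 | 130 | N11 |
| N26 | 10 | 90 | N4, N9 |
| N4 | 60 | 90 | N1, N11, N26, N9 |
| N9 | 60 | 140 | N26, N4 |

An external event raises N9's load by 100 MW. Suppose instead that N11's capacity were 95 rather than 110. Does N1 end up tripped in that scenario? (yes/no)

With N11's capacity at 95:
Round 1 — N9 at 160 > 140. N9 trips offline.
  N9 sheds 160 MW to N26, N4: 80 each.
    N26: 10+80 = 90 ≤ 90
    N4: 60+80 = 140 > 90
Round 2 — N4 trips offline.
  N4 sheds 140 MW to N1, N11, N26: 46 each (2 lost).
    N1: 80+46 = 126 ≤ 130
    N11: 90+46 = 136 > 95
    N26: 90+46 = 136 > 90
Round 3 — N11, N26 trip offline.
  N11 sheds 136 MW to N12: 136 each.
    N12: 50+136 = 186 > 130
  N26 sheds 136 MW: no online neighbours, lost.
Round 4 — N12 trips offline.
  N12 sheds 186 MW: no online neighbours, lost.
No further trips.

no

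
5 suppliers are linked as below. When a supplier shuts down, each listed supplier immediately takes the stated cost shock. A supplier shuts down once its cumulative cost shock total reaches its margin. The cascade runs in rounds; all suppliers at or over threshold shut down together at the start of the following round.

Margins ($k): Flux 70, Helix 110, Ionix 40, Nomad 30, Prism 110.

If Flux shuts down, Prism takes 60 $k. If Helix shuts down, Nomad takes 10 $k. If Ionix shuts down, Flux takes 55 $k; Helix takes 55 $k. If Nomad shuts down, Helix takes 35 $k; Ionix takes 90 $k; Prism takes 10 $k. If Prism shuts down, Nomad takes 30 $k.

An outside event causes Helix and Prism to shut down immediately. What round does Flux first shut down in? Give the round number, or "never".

Round 1 — Helix, Prism shut down (initial).
  Nomad: +10+30 → 40 ≥ 30
Round 2 — Nomad shuts down.
  Ionix: +90 → 90 ≥ 40
Round 3 — Ionix shuts down.
  Flux: +55 → 55 < 70
No further shutdowns.

never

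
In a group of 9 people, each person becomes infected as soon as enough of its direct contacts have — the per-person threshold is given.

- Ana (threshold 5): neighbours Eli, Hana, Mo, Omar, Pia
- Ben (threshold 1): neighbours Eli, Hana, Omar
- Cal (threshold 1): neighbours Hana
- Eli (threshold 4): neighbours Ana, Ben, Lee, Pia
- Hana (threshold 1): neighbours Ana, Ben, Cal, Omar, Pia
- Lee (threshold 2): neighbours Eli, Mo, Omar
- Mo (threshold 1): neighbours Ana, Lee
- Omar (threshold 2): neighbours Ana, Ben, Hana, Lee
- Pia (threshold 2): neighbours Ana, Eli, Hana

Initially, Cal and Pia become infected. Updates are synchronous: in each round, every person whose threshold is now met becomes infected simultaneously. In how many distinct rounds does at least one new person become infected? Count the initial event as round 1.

Round 1 — Cal, Pia become infected (initial).
Round 2 — checking thresholds:
  Ana: 1 of 5 neighbours < 5, holds.
  Eli: 1 of 4 neighbours < 4, holds.
  Hana: 2 of 5 neighbours ≥ 1, becomes infected.
Round 3 — checking thresholds:
  Ana: 2 of 5 neighbours < 5, holds.
  Ben: 1 of 3 neighbours ≥ 1, becomes infected.
  Eli: 1 of 4 neighbours < 4, holds.
  Omar: 1 of 4 neighbours < 2, holds.
Round 4 — checking thresholds:
  Ana: 2 of 5 neighbours < 5, holds.
  Eli: 2 of 4 neighbours < 4, holds.
  Omar: 2 of 4 neighbours ≥ 2, becomes infected.
Round 5 — no new infections; cascade stops.

4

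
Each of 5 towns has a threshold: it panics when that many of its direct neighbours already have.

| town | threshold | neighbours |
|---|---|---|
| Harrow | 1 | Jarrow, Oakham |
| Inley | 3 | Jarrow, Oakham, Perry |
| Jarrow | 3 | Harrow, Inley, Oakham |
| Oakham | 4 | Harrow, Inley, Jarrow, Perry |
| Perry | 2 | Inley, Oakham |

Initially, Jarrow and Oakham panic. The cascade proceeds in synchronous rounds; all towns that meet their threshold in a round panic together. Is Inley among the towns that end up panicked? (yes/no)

no

Round 1 — Jarrow, Oakham panic (initial).
Round 2 — checking thresholds:
  Harrow: 2 of 2 neighbours ≥ 1, panics.
  Inley: 2 of 3 neighbours < 3, holds.
  Perry: 1 of 2 neighbours < 2, holds.
Round 3 — no new panics; cascade stops.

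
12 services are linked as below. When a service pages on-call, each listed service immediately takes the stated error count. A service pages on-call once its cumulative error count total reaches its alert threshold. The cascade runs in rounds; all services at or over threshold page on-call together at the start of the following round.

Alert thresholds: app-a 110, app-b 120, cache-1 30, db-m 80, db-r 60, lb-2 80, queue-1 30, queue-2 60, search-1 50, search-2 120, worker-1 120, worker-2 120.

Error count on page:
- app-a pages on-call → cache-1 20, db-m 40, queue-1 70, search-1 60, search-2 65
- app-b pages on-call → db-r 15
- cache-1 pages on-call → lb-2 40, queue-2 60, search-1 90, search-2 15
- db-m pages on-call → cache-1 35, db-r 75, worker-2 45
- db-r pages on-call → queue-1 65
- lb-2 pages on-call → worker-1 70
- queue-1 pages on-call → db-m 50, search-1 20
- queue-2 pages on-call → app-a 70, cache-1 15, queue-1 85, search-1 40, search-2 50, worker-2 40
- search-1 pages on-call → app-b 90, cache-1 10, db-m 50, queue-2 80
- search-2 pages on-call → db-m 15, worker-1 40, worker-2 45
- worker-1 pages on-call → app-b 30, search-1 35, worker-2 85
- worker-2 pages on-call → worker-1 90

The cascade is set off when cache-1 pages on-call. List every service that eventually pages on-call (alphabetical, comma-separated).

Round 1 — cache-1 pages on-call (initial).
  lb-2: +40 → 40 < 80
  queue-2: +60 → 60 ≥ 60
  search-1: +90 → 90 ≥ 50
  search-2: +15 → 15 < 120
Round 2 — queue-2, search-1 page on-call.
  app-a: +70 → 70 < 110
  app-b: +90 → 90 < 120
  db-m: +50 → 50 < 80
  queue-1: +85 → 85 ≥ 30
  search-2: +50 → 65 < 120
  worker-2: +40 → 40 < 120
Round 3 — queue-1 pages on-call.
  db-m: +50 → 100 ≥ 80
Round 4 — db-m pages on-call.
  db-r: +75 → 75 ≥ 60
  worker-2: +45 → 85 < 120
Round 5 — db-r pages on-call.
No further pages.

cache-1, db-m, db-r, queue-1, queue-2, search-1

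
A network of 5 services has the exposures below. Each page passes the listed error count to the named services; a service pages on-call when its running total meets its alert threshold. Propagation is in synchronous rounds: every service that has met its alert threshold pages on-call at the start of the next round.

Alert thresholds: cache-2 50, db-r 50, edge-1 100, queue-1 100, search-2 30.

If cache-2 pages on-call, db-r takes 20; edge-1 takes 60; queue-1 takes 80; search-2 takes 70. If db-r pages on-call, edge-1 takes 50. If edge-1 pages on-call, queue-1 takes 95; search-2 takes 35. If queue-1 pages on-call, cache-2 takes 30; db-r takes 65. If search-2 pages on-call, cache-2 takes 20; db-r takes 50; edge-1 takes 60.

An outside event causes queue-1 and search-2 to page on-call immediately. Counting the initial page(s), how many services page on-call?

5

Round 1 — queue-1, search-2 page on-call (initial).
  cache-2: +30+20 → 50 ≥ 50
  db-r: +65+50 → 115 ≥ 50
  edge-1: +60 → 60 < 100
Round 2 — cache-2, db-r page on-call.
  edge-1: +60+50 → 170 ≥ 100
Round 3 — edge-1 pages on-call.
No further pages.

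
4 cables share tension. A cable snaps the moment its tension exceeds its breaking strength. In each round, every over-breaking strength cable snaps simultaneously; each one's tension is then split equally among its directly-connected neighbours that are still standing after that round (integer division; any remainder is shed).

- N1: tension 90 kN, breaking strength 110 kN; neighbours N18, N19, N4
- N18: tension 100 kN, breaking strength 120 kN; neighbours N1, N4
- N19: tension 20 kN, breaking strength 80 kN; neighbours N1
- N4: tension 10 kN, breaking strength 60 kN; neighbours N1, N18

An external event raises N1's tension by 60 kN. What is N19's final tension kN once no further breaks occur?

70

Round 1 — N1 at 150 > 110. N1 snaps.
  N1 sheds 150 kN to N18, N19, N4: 50 each.
    N18: 100+50 = 150 > 120
    N19: 20+50 = 70 ≤ 80
    N4: 10+50 = 60 ≤ 60
Round 2 — N18 snaps.
  N18 sheds 150 kN to N4: 150 each.
    N4: 60+150 = 210 > 60
Round 3 — N4 snaps.
  N4 sheds 210 kN: no online neighbours, lost.
No further breaks.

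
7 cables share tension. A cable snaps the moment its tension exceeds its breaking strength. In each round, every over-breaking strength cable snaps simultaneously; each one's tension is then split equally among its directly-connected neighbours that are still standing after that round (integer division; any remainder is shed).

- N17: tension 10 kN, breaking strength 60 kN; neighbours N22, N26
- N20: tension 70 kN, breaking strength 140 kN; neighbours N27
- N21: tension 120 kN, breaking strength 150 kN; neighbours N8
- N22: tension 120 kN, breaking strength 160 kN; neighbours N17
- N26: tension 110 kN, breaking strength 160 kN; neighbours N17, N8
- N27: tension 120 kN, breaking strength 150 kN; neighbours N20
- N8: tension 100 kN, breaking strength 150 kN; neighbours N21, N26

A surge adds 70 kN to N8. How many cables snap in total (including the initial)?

Round 1 — N8 at 170 > 150. N8 snaps.
  N8 sheds 170 kN to N21, N26: 85 each.
    N21: 120+85 = 205 > 150
    N26: 110+85 = 195 > 160
Round 2 — N21, N26 snap.
  N21 sheds 205 kN: no online neighbours, lost.
  N26 sheds 195 kN to N17: 195 each.
    N17: 10+195 = 205 > 60
Round 3 — N17 snaps.
  N17 sheds 205 kN to N22: 205 each.
    N22: 120+205 = 325 > 160
Round 4 — N22 snaps.
  N22 sheds 325 kN: no online neighbours, lost.
No further breaks.

5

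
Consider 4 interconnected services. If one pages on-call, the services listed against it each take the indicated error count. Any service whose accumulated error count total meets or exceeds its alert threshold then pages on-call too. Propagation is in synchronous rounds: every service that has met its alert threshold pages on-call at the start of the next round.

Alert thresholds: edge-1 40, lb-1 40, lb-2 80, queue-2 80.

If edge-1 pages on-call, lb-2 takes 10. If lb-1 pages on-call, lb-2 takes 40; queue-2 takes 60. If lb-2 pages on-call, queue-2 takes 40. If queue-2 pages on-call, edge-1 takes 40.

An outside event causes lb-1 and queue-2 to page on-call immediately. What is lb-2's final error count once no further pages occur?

50

Round 1 — lb-1, queue-2 page on-call (initial).
  edge-1: +40 → 40 ≥ 40
  lb-2: +40 → 40 < 80
Round 2 — edge-1 pages on-call.
  lb-2: +10 → 50 < 80
No further pages.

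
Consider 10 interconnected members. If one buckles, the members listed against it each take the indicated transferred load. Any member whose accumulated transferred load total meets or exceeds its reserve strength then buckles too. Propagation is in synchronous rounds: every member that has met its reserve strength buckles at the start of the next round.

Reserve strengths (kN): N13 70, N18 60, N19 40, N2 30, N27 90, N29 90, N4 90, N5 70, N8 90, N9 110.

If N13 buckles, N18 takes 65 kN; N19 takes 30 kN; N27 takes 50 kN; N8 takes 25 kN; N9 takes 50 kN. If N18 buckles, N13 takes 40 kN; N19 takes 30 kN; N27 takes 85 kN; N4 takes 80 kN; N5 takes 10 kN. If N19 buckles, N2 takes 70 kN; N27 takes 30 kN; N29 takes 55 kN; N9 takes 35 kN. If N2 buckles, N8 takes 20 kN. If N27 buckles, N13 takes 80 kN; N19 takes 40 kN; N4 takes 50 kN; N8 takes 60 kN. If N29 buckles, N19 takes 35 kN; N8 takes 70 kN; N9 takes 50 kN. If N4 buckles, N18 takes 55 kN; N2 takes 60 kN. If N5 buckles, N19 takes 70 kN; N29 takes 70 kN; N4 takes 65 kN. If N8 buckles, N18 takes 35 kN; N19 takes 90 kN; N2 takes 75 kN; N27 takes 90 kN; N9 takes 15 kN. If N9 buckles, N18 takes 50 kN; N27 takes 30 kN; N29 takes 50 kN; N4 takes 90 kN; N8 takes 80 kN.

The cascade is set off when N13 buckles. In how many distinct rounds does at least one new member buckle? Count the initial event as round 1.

5

Round 1 — N13 buckles (initial).
  N18: +65 → 65 ≥ 60
  N19: +30 → 30 < 40
  N27: +50 → 50 < 90
  N8: +25 → 25 < 90
  N9: +50 → 50 < 110
Round 2 — N18 buckles.
  N19: +30 → 60 ≥ 40
  N27: +85 → 135 ≥ 90
  N4: +80 → 80 < 90
  N5: +10 → 10 < 70
Round 3 — N19, N27 buckle.
  N2: +70 → 70 ≥ 30
  N29: +55 → 55 < 90
  N4: +50 → 130 ≥ 90
  N8: +60 → 85 < 90
  N9: +35 → 85 < 110
Round 4 — N2, N4 buckle.
  N8: +20 → 105 ≥ 90
Round 5 — N8 buckles.
  N9: +15 → 100 < 110
No further bucklings.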